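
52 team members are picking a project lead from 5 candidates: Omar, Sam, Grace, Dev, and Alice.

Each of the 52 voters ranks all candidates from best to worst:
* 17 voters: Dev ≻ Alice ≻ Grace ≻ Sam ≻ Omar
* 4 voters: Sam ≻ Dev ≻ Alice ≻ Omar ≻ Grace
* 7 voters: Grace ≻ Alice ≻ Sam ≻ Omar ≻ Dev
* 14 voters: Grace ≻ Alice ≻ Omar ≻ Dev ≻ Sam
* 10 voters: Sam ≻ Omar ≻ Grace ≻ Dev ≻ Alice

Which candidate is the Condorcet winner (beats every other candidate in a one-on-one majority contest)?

Grace

Grace vs Omar: 38–14
Grace vs Sam: 38–14
Grace vs Dev: 31–21
Grace vs Alice: 31–21
Grace beats every other candidate.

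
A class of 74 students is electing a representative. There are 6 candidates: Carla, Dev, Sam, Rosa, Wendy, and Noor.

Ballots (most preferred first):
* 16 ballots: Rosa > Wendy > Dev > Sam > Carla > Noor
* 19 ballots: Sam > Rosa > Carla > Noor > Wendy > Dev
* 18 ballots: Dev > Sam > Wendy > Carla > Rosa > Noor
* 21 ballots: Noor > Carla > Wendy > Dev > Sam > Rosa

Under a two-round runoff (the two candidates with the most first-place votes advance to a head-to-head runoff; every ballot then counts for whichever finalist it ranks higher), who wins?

Round 1 first-place votes: Carla 0, Dev 18, Sam 19, Rosa 16, Wendy 0, Noor 21. Noor and Sam advance.
Runoff: Noor is ranked above Sam on 21 ballots, Sam above Noor on 53.

Sam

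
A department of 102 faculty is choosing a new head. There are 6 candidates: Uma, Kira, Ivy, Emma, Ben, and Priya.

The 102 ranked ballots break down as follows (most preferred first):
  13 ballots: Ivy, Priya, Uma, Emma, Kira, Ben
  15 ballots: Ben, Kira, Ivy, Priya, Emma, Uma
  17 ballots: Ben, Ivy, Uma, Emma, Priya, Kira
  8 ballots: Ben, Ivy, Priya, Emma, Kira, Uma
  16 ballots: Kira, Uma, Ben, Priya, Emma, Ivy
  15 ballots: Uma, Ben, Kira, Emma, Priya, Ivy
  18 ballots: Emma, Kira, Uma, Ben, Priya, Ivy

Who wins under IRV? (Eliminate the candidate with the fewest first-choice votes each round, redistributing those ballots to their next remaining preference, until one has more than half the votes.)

Round 1: Uma 15, Kira 16, Ivy 13, Emma 18, Ben 40, Priya 0. Priya eliminated.
Round 2: Uma 15, Kira 16, Ivy 13, Emma 18, Ben 40. Ivy eliminated.
Round 3: Uma 28, Kira 16, Emma 18, Ben 40. Kira eliminated.
Round 4: Uma 44, Emma 18, Ben 40. Emma eliminated.
Round 5: Uma 62, Ben 40. Uma has a majority (≥52).

Uma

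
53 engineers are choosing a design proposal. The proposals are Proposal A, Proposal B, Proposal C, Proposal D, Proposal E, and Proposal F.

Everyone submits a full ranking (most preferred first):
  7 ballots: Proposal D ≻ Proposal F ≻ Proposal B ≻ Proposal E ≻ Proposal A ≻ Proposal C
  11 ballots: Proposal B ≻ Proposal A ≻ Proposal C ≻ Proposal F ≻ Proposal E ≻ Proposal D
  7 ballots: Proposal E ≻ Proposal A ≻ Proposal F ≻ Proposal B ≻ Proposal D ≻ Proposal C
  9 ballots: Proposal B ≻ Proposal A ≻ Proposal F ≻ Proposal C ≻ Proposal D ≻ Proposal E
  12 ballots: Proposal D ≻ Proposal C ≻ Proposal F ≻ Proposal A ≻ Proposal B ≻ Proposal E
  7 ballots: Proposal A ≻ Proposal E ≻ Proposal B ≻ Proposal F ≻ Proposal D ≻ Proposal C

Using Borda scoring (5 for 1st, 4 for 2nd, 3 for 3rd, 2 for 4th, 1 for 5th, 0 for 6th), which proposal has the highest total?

Proposal A

Proposal A: 7×1 + 11×4 + 7×4 + 9×4 + 12×2 + 7×5 = 174
Proposal B: 7×3 + 11×5 + 7×2 + 9×5 + 12×1 + 7×3 = 168
Proposal C: 7×0 + 11×3 + 7×0 + 9×2 + 12×4 + 7×0 = 99
Proposal D: 7×5 + 11×0 + 7×1 + 9×1 + 12×5 + 7×1 = 118
Proposal E: 7×2 + 11×1 + 7×5 + 9×0 + 12×0 + 7×4 = 88
Proposal F: 7×4 + 11×2 + 7×3 + 9×3 + 12×3 + 7×2 = 148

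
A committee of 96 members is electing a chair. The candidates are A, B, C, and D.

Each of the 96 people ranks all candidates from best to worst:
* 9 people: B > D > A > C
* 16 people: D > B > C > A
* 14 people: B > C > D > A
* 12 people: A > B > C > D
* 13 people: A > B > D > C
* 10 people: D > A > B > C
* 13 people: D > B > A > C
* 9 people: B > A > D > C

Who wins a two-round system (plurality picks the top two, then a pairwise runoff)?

Round 1 first-place votes: A 25, B 32, C 0, D 39. D and B advance.
Runoff: D is ranked above B on 39 ballots, B above D on 57.

B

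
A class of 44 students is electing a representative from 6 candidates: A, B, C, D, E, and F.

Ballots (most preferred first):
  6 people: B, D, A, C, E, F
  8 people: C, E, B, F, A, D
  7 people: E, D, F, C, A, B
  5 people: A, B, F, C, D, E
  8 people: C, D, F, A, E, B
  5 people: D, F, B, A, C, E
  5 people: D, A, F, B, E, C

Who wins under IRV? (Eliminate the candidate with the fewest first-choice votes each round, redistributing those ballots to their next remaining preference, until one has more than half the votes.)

D

Round 1: A 5, B 6, C 16, D 10, E 7, F 0. F eliminated.
Round 2: A 5, B 6, C 16, D 10, E 7. A eliminated.
Round 3: B 11, C 16, D 10, E 7. E eliminated.
Round 4: B 11, C 16, D 17. B eliminated.
Round 5: C 21, D 23. D has a majority (≥23).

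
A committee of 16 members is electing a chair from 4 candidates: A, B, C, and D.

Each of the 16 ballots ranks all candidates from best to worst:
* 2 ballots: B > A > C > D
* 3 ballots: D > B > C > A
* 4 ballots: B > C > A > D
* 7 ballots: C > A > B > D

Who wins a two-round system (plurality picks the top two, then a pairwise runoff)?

Round 1 first-place votes: A 0, B 6, C 7, D 3. C and B advance.
Runoff: C is ranked above B on 7 ballots, B above C on 9.

B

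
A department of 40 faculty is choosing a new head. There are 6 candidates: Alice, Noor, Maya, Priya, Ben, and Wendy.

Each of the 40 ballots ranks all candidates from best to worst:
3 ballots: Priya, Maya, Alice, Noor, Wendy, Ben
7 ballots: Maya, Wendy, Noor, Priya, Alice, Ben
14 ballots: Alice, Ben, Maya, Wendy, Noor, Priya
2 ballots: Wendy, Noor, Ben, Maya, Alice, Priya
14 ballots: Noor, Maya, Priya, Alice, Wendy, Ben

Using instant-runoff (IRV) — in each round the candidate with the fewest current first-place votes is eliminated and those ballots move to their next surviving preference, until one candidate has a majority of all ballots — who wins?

Noor

Round 1: Alice 14, Noor 14, Maya 7, Priya 3, Ben 0, Wendy 2. Ben eliminated.
Round 2: Alice 14, Noor 14, Maya 7, Priya 3, Wendy 2. Wendy eliminated.
Round 3: Alice 14, Noor 16, Maya 7, Priya 3. Priya eliminated.
Round 4: Alice 14, Noor 16, Maya 10. Maya eliminated.
Round 5: Alice 17, Noor 23. Noor has a majority (≥21).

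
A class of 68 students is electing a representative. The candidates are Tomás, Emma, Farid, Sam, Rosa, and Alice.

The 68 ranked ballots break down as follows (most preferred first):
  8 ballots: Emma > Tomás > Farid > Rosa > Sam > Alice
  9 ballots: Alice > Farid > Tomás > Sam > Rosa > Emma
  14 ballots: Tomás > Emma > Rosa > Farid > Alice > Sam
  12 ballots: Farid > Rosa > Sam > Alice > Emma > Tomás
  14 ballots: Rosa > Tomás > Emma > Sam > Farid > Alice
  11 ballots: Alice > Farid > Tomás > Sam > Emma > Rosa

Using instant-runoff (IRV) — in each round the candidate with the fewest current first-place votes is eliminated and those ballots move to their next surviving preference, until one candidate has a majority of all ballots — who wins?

Round 1: Tomás 14, Emma 8, Farid 12, Sam 0, Rosa 14, Alice 20. Sam eliminated.
Round 2: Tomás 14, Emma 8, Farid 12, Rosa 14, Alice 20. Emma eliminated.
Round 3: Tomás 22, Farid 12, Rosa 14, Alice 20. Farid eliminated.
Round 4: Tomás 22, Rosa 26, Alice 20. Alice eliminated.
Round 5: Tomás 42, Rosa 26. Tomás has a majority (≥35).

Tomás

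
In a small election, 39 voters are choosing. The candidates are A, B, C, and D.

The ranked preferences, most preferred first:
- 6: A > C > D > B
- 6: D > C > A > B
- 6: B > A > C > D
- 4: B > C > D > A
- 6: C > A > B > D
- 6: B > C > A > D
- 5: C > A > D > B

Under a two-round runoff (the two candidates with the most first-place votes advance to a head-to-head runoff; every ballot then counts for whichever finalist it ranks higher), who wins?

C

Round 1 first-place votes: A 6, B 16, C 11, D 6. B and C advance.
Runoff: B is ranked above C on 16 ballots, C above B on 23.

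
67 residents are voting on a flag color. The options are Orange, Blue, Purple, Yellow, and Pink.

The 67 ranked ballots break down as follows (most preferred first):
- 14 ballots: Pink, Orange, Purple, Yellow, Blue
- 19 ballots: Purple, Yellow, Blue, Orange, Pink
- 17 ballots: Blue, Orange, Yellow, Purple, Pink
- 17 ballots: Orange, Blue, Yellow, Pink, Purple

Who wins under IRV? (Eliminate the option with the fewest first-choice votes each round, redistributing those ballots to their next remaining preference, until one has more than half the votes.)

Orange

Round 1: Orange 17, Blue 17, Purple 19, Yellow 0, Pink 14. Yellow eliminated.
Round 2: Orange 17, Blue 17, Purple 19, Pink 14. Pink eliminated.
Round 3: Orange 31, Blue 17, Purple 19. Blue eliminated.
Round 4: Orange 48, Purple 19. Orange has a majority (≥34).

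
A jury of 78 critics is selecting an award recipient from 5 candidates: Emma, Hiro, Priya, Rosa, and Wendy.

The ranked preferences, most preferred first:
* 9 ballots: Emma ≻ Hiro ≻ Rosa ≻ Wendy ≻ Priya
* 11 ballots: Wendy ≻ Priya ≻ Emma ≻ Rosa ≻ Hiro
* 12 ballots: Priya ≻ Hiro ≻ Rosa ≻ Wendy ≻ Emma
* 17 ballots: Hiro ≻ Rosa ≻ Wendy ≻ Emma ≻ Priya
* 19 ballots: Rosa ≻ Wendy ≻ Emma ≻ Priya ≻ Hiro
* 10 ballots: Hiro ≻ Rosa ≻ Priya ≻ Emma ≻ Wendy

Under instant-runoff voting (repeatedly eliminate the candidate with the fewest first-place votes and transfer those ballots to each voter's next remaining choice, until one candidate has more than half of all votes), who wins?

Priya

Round 1: Emma 9, Hiro 27, Priya 12, Rosa 19, Wendy 11. Emma eliminated.
Round 2: Hiro 36, Priya 12, Rosa 19, Wendy 11. Wendy eliminated.
Round 3: Hiro 36, Priya 23, Rosa 19. Rosa eliminated.
Round 4: Hiro 36, Priya 42. Priya has a majority (≥40).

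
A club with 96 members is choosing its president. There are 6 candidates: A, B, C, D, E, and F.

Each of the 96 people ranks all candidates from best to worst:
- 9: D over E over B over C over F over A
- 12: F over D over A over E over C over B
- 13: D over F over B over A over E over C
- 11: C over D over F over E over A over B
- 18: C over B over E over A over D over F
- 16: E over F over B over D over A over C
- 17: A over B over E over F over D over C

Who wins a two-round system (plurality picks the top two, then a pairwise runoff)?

Round 1 first-place votes: A 17, B 0, C 29, D 22, E 16, F 12. C and D advance.
Runoff: C is ranked above D on 29 ballots, D above C on 67.

D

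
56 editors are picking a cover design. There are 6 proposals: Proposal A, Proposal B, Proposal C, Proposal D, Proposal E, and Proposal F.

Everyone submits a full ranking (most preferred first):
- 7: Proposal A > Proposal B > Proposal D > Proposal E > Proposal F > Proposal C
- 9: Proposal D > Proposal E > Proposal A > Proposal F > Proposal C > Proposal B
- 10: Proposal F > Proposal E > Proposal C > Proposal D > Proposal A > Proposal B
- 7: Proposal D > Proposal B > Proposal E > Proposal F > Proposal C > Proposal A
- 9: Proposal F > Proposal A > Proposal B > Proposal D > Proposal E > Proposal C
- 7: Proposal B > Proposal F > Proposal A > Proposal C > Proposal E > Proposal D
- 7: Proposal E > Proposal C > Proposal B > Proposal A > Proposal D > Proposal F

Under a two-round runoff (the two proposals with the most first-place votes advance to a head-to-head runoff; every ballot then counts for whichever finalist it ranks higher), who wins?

Round 1 first-place votes: Proposal A 7, Proposal B 7, Proposal C 0, Proposal D 16, Proposal E 7, Proposal F 19. Proposal F and Proposal D advance.
Runoff: Proposal F is ranked above Proposal D on 26 ballots, Proposal D above Proposal F on 30.

Proposal D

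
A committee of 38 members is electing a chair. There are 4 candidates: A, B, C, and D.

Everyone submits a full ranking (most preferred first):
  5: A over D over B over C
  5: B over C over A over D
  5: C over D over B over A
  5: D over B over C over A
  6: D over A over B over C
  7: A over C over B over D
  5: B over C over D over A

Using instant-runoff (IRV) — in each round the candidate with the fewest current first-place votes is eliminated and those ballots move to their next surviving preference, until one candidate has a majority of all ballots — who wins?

D

Round 1: A 12, B 10, C 5, D 11. C eliminated.
Round 2: A 12, B 10, D 16. B eliminated.
Round 3: A 17, D 21. D has a majority (≥20).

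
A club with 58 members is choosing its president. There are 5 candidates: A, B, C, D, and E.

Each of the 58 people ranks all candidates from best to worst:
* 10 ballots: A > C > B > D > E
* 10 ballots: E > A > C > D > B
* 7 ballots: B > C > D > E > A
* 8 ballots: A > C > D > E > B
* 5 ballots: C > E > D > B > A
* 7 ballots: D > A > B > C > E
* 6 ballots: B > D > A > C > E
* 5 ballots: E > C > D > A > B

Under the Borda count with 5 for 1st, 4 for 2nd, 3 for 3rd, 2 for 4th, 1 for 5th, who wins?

C

A: 10×5 + 10×4 + 7×1 + 8×5 + 5×1 + 7×4 + 6×3 + 5×2 = 198
B: 10×3 + 10×1 + 7×5 + 8×1 + 5×2 + 7×3 + 6×5 + 5×1 = 149
C: 10×4 + 10×3 + 7×4 + 8×4 + 5×5 + 7×2 + 6×2 + 5×4 = 201
D: 10×2 + 10×2 + 7×3 + 8×3 + 5×3 + 7×5 + 6×4 + 5×3 = 174
E: 10×1 + 10×5 + 7×2 + 8×2 + 5×4 + 7×1 + 6×1 + 5×5 = 148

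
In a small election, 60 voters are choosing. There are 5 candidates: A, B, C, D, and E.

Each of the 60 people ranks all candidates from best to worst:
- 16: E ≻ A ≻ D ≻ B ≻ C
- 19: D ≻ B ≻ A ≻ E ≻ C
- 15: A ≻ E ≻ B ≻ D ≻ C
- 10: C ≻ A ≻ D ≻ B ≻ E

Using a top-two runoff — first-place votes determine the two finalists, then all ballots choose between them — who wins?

Round 1 first-place votes: A 15, B 0, C 10, D 19, E 16. D and E advance.
Runoff: D is ranked above E on 29 ballots, E above D on 31.

E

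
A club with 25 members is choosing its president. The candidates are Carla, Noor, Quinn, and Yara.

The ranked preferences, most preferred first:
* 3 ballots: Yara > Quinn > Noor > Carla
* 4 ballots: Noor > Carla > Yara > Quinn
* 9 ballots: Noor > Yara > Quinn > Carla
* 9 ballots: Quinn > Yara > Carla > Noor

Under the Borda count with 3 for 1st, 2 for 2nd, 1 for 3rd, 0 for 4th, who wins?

Yara

Carla: 3×0 + 4×2 + 9×0 + 9×1 = 17
Noor: 3×1 + 4×3 + 9×3 + 9×0 = 42
Quinn: 3×2 + 4×0 + 9×1 + 9×3 = 42
Yara: 3×3 + 4×1 + 9×2 + 9×2 = 49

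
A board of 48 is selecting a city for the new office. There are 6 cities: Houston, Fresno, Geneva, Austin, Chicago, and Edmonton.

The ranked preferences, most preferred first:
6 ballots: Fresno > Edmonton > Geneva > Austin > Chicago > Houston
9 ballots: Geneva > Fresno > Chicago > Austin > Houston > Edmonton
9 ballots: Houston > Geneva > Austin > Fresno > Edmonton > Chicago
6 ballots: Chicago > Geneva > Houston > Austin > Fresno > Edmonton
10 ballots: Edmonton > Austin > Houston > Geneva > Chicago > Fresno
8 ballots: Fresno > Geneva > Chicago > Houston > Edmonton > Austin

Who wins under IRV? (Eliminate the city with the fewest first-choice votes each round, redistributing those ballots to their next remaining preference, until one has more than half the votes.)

Round 1: Houston 9, Fresno 14, Geneva 9, Austin 0, Chicago 6, Edmonton 10. Austin eliminated.
Round 2: Houston 9, Fresno 14, Geneva 9, Chicago 6, Edmonton 10. Chicago eliminated.
Round 3: Houston 9, Fresno 14, Geneva 15, Edmonton 10. Houston eliminated.
Round 4: Fresno 14, Geneva 24, Edmonton 10. Edmonton eliminated.
Round 5: Fresno 14, Geneva 34. Geneva has a majority (≥25).

Geneva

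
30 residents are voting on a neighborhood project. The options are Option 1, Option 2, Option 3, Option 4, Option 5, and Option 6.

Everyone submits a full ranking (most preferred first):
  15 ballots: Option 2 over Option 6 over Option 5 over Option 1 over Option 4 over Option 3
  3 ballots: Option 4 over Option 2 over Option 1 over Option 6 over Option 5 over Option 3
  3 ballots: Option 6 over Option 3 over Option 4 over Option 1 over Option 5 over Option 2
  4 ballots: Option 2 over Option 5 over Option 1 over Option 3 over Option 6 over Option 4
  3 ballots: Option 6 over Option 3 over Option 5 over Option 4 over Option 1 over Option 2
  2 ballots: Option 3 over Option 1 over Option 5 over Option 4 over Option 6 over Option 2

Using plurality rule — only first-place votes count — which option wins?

First-place votes: Option 1 0, Option 2 19, Option 3 2, Option 4 3, Option 5 0, Option 6 6.

Option 2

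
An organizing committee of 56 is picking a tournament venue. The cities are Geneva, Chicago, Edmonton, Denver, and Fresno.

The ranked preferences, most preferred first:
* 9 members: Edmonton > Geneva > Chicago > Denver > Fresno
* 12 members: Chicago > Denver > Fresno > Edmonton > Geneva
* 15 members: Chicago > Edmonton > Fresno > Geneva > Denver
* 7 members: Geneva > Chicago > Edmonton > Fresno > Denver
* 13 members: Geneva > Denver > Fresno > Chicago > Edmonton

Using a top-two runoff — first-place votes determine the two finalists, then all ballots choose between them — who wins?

Round 1 first-place votes: Geneva 20, Chicago 27, Edmonton 9, Denver 0, Fresno 0. Chicago and Geneva advance.
Runoff: Chicago is ranked above Geneva on 27 ballots, Geneva above Chicago on 29.

Geneva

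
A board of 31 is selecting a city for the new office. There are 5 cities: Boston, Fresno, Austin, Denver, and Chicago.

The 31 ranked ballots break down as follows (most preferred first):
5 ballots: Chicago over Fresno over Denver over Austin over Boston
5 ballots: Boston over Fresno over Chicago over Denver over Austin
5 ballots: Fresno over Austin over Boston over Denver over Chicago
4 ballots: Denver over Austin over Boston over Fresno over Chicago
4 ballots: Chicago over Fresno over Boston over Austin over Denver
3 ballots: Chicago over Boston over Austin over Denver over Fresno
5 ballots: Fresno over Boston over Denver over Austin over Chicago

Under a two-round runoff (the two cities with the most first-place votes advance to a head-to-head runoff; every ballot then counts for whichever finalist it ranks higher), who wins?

Round 1 first-place votes: Boston 5, Fresno 10, Austin 0, Denver 4, Chicago 12. Chicago and Fresno advance.
Runoff: Chicago is ranked above Fresno on 12 ballots, Fresno above Chicago on 19.

Fresno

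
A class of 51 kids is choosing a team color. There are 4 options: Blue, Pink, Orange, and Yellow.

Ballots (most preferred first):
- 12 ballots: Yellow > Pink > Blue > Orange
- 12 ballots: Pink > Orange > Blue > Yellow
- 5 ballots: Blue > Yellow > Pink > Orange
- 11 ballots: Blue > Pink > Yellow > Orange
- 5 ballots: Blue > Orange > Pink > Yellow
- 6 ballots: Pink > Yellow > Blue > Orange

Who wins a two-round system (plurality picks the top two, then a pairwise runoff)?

Round 1 first-place votes: Blue 21, Pink 18, Orange 0, Yellow 12. Blue and Pink advance.
Runoff: Blue is ranked above Pink on 21 ballots, Pink above Blue on 30.

Pink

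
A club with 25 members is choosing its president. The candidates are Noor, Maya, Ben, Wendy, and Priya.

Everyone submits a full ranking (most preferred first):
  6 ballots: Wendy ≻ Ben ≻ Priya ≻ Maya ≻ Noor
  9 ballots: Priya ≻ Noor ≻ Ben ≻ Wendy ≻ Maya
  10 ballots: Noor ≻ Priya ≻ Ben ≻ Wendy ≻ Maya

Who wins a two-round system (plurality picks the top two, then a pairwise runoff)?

Priya

Round 1 first-place votes: Noor 10, Maya 0, Ben 0, Wendy 6, Priya 9. Noor and Priya advance.
Runoff: Noor is ranked above Priya on 10 ballots, Priya above Noor on 15.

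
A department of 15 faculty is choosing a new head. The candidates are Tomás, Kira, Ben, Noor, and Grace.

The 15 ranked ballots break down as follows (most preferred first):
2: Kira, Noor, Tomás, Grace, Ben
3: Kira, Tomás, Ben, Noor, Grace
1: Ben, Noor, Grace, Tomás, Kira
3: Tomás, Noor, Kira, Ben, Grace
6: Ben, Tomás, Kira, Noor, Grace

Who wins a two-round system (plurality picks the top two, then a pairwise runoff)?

Round 1 first-place votes: Tomás 3, Kira 5, Ben 7, Noor 0, Grace 0. Ben and Kira advance.
Runoff: Ben is ranked above Kira on 7 ballots, Kira above Ben on 8.

Kira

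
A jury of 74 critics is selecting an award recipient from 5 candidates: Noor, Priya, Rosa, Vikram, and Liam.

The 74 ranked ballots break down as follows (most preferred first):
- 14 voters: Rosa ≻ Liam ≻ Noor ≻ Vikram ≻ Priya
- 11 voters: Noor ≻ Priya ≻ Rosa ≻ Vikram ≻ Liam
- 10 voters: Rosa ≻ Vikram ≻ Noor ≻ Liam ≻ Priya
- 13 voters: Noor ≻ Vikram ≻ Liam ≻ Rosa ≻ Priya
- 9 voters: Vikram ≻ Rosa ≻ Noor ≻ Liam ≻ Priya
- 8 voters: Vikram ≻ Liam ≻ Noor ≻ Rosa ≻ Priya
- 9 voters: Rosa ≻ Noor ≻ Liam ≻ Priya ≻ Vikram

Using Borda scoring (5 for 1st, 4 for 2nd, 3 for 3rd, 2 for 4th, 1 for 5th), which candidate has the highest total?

Noor

Noor: 14×3 + 11×5 + 10×3 + 13×5 + 9×3 + 8×3 + 9×4 = 279
Priya: 14×1 + 11×4 + 10×1 + 13×1 + 9×1 + 8×1 + 9×2 = 116
Rosa: 14×5 + 11×3 + 10×5 + 13×2 + 9×4 + 8×2 + 9×5 = 276
Vikram: 14×2 + 11×2 + 10×4 + 13×4 + 9×5 + 8×5 + 9×1 = 236
Liam: 14×4 + 11×1 + 10×2 + 13×3 + 9×2 + 8×4 + 9×3 = 203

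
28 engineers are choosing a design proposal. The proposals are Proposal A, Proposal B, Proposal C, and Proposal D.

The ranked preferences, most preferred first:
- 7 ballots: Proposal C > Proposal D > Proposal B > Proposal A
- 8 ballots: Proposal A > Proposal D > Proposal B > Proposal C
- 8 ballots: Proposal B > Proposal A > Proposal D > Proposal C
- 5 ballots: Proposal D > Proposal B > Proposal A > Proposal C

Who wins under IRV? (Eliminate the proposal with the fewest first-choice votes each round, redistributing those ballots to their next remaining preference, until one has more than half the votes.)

Proposal B

Round 1: Proposal A 8, Proposal B 8, Proposal C 7, Proposal D 5. Proposal D eliminated.
Round 2: Proposal A 8, Proposal B 13, Proposal C 7. Proposal C eliminated.
Round 3: Proposal A 8, Proposal B 20. Proposal B has a majority (≥15).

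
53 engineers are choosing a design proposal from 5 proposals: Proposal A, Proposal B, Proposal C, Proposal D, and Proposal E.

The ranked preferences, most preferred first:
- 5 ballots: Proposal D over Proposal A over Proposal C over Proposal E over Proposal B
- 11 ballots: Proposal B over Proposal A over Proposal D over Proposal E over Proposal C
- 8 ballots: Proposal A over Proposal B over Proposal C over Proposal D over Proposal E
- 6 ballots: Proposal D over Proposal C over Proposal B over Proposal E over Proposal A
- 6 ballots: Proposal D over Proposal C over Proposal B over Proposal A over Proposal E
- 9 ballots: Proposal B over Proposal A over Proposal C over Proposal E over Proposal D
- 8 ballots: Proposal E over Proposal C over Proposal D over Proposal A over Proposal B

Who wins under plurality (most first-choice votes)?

Proposal B

First-place votes: Proposal A 8, Proposal B 20, Proposal C 0, Proposal D 17, Proposal E 8.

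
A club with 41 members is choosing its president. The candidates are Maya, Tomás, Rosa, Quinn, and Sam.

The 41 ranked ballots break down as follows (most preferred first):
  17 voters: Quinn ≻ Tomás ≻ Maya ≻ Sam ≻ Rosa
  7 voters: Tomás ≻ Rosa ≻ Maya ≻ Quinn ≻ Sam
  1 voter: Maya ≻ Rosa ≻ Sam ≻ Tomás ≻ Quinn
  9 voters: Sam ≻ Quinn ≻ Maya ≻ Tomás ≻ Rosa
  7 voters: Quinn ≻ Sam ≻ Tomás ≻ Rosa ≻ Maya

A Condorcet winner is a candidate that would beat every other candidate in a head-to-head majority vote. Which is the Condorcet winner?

Quinn

Quinn vs Maya: 33–8
Quinn vs Tomás: 33–8
Quinn vs Rosa: 33–8
Quinn vs Sam: 31–10
Quinn beats every other candidate.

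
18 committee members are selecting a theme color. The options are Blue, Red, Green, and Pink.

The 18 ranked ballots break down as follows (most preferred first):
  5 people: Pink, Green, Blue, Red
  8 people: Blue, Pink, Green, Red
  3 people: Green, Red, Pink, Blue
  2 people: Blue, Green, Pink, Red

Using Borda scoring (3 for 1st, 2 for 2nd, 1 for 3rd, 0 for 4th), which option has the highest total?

Pink

Blue: 5×1 + 8×3 + 3×0 + 2×3 = 35
Red: 5×0 + 8×0 + 3×2 + 2×0 = 6
Green: 5×2 + 8×1 + 3×3 + 2×2 = 31
Pink: 5×3 + 8×2 + 3×1 + 2×1 = 36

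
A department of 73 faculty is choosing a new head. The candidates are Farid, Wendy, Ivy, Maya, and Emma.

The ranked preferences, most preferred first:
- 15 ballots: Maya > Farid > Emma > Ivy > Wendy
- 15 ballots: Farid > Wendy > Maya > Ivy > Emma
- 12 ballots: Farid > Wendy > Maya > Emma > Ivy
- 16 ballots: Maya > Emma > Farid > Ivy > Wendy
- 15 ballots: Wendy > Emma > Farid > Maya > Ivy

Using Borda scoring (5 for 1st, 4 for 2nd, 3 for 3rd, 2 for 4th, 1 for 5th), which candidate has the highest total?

Farid: 15×4 + 15×5 + 12×5 + 16×3 + 15×3 = 288
Wendy: 15×1 + 15×4 + 12×4 + 16×1 + 15×5 = 214
Ivy: 15×2 + 15×2 + 12×1 + 16×2 + 15×1 = 119
Maya: 15×5 + 15×3 + 12×3 + 16×5 + 15×2 = 266
Emma: 15×3 + 15×1 + 12×2 + 16×4 + 15×4 = 208

Farid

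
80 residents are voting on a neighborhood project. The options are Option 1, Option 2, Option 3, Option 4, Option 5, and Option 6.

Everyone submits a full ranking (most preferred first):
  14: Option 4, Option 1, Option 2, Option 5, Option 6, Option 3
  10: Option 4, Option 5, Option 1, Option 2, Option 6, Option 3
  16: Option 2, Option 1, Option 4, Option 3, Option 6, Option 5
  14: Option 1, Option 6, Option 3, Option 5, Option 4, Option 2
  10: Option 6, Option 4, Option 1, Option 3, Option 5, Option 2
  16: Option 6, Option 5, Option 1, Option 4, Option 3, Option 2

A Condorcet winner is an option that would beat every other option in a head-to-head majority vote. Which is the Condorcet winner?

Option 1 vs Option 2: 64–16
Option 1 vs Option 3: 80–0
Option 1 vs Option 4: 46–34
Option 1 vs Option 5: 54–26
Option 1 vs Option 6: 54–26
Option 1 beats every other option.

Option 1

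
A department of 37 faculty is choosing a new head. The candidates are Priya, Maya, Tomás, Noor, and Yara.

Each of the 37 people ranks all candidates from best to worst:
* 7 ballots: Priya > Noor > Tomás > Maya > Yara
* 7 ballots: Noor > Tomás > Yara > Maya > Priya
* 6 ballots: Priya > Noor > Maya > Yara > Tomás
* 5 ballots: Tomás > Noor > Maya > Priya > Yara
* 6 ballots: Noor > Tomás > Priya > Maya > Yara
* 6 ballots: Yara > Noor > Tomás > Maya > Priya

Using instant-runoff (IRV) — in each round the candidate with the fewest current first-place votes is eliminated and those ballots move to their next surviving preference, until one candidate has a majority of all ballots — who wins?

Noor

Round 1: Priya 13, Maya 0, Tomás 5, Noor 13, Yara 6. Maya eliminated.
Round 2: Priya 13, Tomás 5, Noor 13, Yara 6. Tomás eliminated.
Round 3: Priya 13, Noor 18, Yara 6. Yara eliminated.
Round 4: Priya 13, Noor 24. Noor has a majority (≥19).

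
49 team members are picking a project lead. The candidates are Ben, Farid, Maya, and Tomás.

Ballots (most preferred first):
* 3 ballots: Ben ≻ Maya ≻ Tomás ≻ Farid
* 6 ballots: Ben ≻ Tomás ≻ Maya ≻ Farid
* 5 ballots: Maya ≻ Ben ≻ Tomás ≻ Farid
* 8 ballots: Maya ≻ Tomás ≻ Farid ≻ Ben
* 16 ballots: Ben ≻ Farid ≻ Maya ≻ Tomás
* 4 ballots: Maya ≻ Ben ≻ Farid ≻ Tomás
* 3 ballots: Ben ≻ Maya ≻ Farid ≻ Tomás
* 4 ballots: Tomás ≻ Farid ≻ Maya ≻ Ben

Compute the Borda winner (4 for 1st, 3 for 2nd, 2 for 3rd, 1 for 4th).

Ben: 3×4 + 6×4 + 5×3 + 8×1 + 16×4 + 4×3 + 3×4 + 4×1 = 151
Farid: 3×1 + 6×1 + 5×1 + 8×2 + 16×3 + 4×2 + 3×2 + 4×3 = 104
Maya: 3×3 + 6×2 + 5×4 + 8×4 + 16×2 + 4×4 + 3×3 + 4×2 = 138
Tomás: 3×2 + 6×3 + 5×2 + 8×3 + 16×1 + 4×1 + 3×1 + 4×4 = 97

Ben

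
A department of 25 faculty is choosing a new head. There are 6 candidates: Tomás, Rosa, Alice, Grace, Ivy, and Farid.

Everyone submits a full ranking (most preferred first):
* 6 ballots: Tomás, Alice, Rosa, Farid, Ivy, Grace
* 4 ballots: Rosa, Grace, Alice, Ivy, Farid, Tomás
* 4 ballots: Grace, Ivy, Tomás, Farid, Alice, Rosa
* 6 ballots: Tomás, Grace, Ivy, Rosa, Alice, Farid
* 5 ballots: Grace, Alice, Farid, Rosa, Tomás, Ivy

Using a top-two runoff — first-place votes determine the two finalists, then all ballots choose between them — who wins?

Round 1 first-place votes: Tomás 12, Rosa 4, Alice 0, Grace 9, Ivy 0, Farid 0. Tomás and Grace advance.
Runoff: Tomás is ranked above Grace on 12 ballots, Grace above Tomás on 13.

Grace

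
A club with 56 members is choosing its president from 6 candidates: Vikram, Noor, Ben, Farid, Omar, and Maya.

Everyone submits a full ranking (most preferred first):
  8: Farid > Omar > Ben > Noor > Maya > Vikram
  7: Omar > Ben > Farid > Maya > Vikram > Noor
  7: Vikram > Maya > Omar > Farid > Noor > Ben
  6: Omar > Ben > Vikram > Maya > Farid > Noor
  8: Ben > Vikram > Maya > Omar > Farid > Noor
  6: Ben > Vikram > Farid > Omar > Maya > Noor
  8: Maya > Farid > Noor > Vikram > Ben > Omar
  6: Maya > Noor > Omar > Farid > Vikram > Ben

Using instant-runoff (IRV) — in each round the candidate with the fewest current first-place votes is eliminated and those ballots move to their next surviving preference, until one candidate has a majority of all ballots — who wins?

Round 1: Vikram 7, Noor 0, Ben 14, Farid 8, Omar 13, Maya 14. Noor eliminated.
Round 2: Vikram 7, Ben 14, Farid 8, Omar 13, Maya 14. Vikram eliminated.
Round 3: Ben 14, Farid 8, Omar 13, Maya 21. Farid eliminated.
Round 4: Ben 14, Omar 21, Maya 21. Ben eliminated.
Round 5: Omar 27, Maya 29. Maya has a majority (≥29).

Maya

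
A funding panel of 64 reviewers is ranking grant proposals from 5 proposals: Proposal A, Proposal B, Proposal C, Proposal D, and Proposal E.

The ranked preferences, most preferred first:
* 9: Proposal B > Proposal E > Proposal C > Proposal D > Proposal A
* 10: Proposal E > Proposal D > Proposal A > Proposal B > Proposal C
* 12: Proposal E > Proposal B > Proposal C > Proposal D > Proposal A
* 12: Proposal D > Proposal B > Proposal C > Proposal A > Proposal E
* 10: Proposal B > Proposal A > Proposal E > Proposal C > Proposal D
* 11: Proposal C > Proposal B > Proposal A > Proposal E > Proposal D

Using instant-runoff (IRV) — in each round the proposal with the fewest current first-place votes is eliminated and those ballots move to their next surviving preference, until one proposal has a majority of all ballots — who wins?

Round 1: Proposal A 0, Proposal B 19, Proposal C 11, Proposal D 12, Proposal E 22. Proposal A eliminated.
Round 2: Proposal B 19, Proposal C 11, Proposal D 12, Proposal E 22. Proposal C eliminated.
Round 3: Proposal B 30, Proposal D 12, Proposal E 22. Proposal D eliminated.
Round 4: Proposal B 42, Proposal E 22. Proposal B has a majority (≥33).

Proposal B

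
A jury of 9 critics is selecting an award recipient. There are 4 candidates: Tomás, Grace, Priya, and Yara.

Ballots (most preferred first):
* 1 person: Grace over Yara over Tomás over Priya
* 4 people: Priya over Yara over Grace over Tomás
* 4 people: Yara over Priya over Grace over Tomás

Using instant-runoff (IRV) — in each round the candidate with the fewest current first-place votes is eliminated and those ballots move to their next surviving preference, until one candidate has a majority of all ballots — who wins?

Yara

Round 1: Tomás 0, Grace 1, Priya 4, Yara 4. Tomás eliminated.
Round 2: Grace 1, Priya 4, Yara 4. Grace eliminated.
Round 3: Priya 4, Yara 5. Yara has a majority (≥5).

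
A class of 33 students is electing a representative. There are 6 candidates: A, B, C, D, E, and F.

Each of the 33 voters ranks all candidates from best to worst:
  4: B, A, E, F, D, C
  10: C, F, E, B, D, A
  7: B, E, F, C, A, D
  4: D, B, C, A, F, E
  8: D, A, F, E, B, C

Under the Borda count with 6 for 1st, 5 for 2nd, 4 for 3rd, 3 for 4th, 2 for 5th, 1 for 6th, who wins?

A: 4×5 + 10×1 + 7×2 + 4×3 + 8×5 = 96
B: 4×6 + 10×3 + 7×6 + 4×5 + 8×2 = 132
C: 4×1 + 10×6 + 7×3 + 4×4 + 8×1 = 109
D: 4×2 + 10×2 + 7×1 + 4×6 + 8×6 = 107
E: 4×4 + 10×4 + 7×5 + 4×1 + 8×3 = 119
F: 4×3 + 10×5 + 7×4 + 4×2 + 8×4 = 130

B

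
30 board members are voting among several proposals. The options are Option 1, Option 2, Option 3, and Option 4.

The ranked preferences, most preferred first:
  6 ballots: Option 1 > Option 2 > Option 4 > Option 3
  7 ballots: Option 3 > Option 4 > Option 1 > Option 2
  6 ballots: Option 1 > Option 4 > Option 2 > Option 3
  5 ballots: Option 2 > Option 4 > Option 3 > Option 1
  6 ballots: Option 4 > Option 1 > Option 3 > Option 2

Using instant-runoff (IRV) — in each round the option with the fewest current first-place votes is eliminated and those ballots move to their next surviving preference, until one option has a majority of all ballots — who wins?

Round 1: Option 1 12, Option 2 5, Option 3 7, Option 4 6. Option 2 eliminated.
Round 2: Option 1 12, Option 3 7, Option 4 11. Option 3 eliminated.
Round 3: Option 1 12, Option 4 18. Option 4 has a majority (≥16).

Option 4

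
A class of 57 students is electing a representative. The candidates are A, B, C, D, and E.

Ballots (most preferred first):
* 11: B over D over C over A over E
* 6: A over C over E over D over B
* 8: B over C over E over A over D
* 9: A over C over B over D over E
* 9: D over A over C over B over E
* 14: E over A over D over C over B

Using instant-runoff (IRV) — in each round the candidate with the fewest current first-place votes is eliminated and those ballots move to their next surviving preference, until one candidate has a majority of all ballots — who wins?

Round 1: A 15, B 19, C 0, D 9, E 14. C eliminated.
Round 2: A 15, B 19, D 9, E 14. D eliminated.
Round 3: A 24, B 19, E 14. E eliminated.
Round 4: A 38, B 19. A has a majority (≥29).

A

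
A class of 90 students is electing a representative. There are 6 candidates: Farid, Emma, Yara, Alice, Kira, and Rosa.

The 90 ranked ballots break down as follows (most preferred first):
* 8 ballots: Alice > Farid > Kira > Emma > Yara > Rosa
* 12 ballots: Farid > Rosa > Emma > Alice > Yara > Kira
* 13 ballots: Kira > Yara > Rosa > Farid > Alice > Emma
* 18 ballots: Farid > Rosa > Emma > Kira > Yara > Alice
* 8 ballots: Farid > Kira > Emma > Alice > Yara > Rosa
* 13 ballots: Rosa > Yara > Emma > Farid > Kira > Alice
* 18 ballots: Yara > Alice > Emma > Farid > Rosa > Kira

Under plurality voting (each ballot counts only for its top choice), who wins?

First-place votes: Farid 38, Emma 0, Yara 18, Alice 8, Kira 13, Rosa 13.

Farid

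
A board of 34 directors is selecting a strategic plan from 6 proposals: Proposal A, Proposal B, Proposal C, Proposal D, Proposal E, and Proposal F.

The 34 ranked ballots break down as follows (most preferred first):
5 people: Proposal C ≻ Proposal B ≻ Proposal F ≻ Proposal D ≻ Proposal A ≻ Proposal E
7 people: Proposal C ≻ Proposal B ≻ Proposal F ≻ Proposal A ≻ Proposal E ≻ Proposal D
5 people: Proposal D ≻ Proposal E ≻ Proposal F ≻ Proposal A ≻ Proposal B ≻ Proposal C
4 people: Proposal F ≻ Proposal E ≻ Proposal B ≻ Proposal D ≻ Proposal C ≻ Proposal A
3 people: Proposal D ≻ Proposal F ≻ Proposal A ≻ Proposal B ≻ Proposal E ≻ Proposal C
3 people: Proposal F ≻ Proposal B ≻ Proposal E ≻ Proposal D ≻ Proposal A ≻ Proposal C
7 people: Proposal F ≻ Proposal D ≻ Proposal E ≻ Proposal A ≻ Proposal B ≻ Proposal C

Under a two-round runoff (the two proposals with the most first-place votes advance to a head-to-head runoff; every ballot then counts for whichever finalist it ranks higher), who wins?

Round 1 first-place votes: Proposal A 0, Proposal B 0, Proposal C 12, Proposal D 8, Proposal E 0, Proposal F 14. Proposal F and Proposal C advance.
Runoff: Proposal F is ranked above Proposal C on 22 ballots, Proposal C above Proposal F on 12.

Proposal F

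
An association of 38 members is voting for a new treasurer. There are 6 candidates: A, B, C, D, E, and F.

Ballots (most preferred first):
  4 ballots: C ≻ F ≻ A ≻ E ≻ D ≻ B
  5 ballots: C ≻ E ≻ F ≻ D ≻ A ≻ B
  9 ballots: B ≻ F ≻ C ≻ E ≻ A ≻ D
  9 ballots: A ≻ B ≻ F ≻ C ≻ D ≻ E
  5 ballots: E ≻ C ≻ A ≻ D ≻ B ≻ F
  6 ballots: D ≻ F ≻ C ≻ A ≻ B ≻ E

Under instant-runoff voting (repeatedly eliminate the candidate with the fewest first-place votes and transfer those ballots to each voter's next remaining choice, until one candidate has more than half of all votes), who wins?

Round 1: A 9, B 9, C 9, D 6, E 5, F 0. F eliminated.
Round 2: A 9, B 9, C 9, D 6, E 5. E eliminated.
Round 3: A 9, B 9, C 14, D 6. D eliminated.
Round 4: A 9, B 9, C 20. C has a majority (≥20).

C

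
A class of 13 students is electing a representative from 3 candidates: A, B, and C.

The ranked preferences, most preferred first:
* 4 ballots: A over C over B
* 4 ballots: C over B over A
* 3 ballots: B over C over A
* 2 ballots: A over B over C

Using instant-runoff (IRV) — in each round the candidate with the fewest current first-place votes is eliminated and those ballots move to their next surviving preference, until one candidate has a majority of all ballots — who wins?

Round 1: A 6, B 3, C 4. B eliminated.
Round 2: A 6, C 7. C has a majority (≥7).

C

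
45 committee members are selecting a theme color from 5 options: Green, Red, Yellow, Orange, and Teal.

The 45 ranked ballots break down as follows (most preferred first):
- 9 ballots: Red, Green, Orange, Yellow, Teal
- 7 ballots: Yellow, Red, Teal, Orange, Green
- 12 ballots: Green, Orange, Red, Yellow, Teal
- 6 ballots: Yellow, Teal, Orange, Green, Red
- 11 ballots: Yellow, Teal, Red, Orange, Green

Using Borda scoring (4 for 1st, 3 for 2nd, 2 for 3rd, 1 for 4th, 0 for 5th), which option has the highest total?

Green: 9×3 + 7×0 + 12×4 + 6×1 + 11×0 = 81
Red: 9×4 + 7×3 + 12×2 + 6×0 + 11×2 = 103
Yellow: 9×1 + 7×4 + 12×1 + 6×4 + 11×4 = 117
Orange: 9×2 + 7×1 + 12×3 + 6×2 + 11×1 = 84
Teal: 9×0 + 7×2 + 12×0 + 6×3 + 11×3 = 65

Yellow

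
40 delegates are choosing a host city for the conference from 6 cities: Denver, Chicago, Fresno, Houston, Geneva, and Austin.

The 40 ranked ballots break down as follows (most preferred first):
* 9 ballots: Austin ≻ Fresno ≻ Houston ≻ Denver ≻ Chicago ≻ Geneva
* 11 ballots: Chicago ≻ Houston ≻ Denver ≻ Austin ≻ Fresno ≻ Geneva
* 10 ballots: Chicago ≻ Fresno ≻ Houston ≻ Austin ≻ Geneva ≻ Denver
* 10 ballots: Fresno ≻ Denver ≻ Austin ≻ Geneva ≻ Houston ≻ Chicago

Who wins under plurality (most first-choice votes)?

First-place votes: Denver 0, Chicago 21, Fresno 10, Houston 0, Geneva 0, Austin 9.

Chicago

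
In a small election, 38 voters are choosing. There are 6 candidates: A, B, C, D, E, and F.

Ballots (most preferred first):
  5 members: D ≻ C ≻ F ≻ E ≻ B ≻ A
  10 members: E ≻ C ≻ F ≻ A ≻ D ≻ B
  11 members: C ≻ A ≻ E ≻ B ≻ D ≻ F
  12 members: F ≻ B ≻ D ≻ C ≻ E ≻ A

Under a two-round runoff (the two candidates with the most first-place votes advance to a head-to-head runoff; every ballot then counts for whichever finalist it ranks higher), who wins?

Round 1 first-place votes: A 0, B 0, C 11, D 5, E 10, F 12. F and C advance.
Runoff: F is ranked above C on 12 ballots, C above F on 26.

C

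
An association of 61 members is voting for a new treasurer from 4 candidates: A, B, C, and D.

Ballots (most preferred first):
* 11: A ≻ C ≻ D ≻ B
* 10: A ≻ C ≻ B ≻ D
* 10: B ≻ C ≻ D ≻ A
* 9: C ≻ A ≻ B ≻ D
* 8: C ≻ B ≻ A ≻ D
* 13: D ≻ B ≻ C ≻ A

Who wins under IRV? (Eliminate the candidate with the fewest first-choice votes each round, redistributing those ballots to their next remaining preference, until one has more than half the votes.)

C

Round 1: A 21, B 10, C 17, D 13. B eliminated.
Round 2: A 21, C 27, D 13. D eliminated.
Round 3: A 21, C 40. C has a majority (≥31).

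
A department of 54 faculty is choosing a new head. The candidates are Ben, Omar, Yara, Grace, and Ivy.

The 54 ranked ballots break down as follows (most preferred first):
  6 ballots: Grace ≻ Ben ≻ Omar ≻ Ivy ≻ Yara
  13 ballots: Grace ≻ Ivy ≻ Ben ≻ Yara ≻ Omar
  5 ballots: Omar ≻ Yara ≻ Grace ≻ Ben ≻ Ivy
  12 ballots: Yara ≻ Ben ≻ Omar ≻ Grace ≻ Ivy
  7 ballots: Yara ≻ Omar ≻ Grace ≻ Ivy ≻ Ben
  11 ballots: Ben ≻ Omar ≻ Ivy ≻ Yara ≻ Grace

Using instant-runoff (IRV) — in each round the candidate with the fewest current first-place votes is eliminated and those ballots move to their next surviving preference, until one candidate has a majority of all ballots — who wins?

Round 1: Ben 11, Omar 5, Yara 19, Grace 19, Ivy 0. Ivy eliminated.
Round 2: Ben 11, Omar 5, Yara 19, Grace 19. Omar eliminated.
Round 3: Ben 11, Yara 24, Grace 19. Ben eliminated.
Round 4: Yara 35, Grace 19. Yara has a majority (≥28).

Yara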